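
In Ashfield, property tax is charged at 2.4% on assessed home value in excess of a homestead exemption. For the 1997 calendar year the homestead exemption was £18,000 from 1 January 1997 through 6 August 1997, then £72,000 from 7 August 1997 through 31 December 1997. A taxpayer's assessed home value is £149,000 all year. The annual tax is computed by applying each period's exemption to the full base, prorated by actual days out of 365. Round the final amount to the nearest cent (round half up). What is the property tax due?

£2,622.05

1 January – 6 August 1997: 218 days, exemption £18,000 → (£149,000 − £18,000) × 2.4% × 218/365 = £1,877.7863
7 August – 31 December 1997: 147 days, exemption £72,000 → (£149,000 − £72,000) × 2.4% × 147/365 = £744.2630
Total = £2,622.0493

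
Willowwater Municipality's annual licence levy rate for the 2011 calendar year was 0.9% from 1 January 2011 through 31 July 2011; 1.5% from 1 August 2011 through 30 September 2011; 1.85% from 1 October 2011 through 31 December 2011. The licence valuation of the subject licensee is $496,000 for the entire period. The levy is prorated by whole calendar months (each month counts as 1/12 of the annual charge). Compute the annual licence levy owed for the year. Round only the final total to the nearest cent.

1 January – 31 July 2011: 7 months at 0.9% → $496,000 × 0.9% × 7/12 = $2,604.0000
1 August – 30 September 2011: 2 months at 1.5% → $496,000 × 1.5% × 2/12 = $1,240.0000
1 October – 31 December 2011: 3 months at 1.85% → $496,000 × 1.85% × 3/12 = $2,294.0000
Total = $6,138.0000

$6,138.00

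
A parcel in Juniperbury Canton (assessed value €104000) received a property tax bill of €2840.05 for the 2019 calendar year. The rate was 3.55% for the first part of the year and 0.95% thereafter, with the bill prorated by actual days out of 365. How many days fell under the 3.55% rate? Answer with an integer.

250 days

Let d = days at the first rate; then 365 − d days at the second rate.
€104000 × [3.55%·d + 0.95%·(365−d)] / 365 = €2840.05
Solving gives d = 250, so the new rate took effect on 8 September 2019.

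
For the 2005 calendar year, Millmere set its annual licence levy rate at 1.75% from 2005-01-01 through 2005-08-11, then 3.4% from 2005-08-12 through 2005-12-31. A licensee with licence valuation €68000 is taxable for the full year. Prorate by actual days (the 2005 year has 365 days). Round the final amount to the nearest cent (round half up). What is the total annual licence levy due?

€1626.50

2005-01-01 to 2005-08-11: 223 days at 1.75% → €68000 × 1.75% × 223/365 = €727.0411
2005-08-12 to 2005-12-31: 142 days at 3.4% → €68000 × 3.4% × 142/365 = €899.4630
Total = €1626.5041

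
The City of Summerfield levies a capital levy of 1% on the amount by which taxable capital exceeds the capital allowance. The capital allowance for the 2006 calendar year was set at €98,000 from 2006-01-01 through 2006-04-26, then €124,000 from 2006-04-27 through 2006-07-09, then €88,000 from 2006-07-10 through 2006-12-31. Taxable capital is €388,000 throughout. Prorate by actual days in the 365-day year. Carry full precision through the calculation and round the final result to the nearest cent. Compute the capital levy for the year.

€2,895.23

2006-01-01 to 2006-04-26: 116 days, exemption €98,000 → (€388,000 − €98,000) × 1% × 116/365 = €921.6438
2006-04-27 to 2006-07-09: 74 days, exemption €124,000 → (€388,000 − €124,000) × 1% × 74/365 = €535.2329
2006-07-10 to 2006-12-31: 175 days, exemption €88,000 → (€388,000 − €88,000) × 1% × 175/365 = €1,438.3562
Total = €2,895.2329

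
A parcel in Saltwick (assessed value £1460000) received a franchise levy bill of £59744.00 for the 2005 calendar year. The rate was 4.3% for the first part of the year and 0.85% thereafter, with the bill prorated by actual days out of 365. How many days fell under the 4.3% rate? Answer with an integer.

Let d = days at the first rate; then 365 − d days at the second rate.
£1460000 × [4.3%·d + 0.85%·(365−d)] / 365 = £59744.00
Solving gives d = 343, so the new rate took effect on 10 December 2005.

343 days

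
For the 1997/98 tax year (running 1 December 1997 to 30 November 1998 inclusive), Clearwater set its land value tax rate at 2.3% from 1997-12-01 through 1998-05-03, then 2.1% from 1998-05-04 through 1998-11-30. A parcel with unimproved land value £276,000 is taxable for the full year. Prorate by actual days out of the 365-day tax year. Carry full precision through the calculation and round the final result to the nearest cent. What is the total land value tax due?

£6,028.90

1997-12-01 to 1998-05-03: 154 days at 2.3% → £276,000 × 2.3% × 154/365 = £2,678.3342
1998-05-04 to 1998-11-30: 211 days at 2.1% → £276,000 × 2.1% × 211/365 = £3,350.5644
Total = £6,028.8986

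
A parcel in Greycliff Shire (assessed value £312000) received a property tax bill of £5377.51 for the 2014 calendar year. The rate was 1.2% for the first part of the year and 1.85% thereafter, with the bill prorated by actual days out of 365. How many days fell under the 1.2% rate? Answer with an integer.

Let d = days at the first rate; then 365 − d days at the second rate.
£312000 × [1.2%·d + 1.85%·(365−d)] / 365 = £5377.51
Solving gives d = 71, so the new rate took effect on March 13, 2014.

71 days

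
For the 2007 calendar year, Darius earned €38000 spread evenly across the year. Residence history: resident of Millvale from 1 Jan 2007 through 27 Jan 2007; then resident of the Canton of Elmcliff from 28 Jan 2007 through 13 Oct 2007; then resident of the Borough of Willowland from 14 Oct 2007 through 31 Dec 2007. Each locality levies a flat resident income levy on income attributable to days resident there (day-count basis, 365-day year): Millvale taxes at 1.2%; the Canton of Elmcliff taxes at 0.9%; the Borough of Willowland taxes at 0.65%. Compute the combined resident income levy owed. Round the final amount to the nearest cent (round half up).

Millvale, 1 Jan – 27 Jan 2007: 27 days → €38000 × 1.2% × 27/365 = €33.7315
The Canton of Elmcliff, 28 Jan – 13 Oct 2007: 259 days → €38000 × 0.9% × 259/365 = €242.6795
The Borough of Willowland, 14 Oct – 31 Dec 2007: 79 days → €38000 × 0.65% × 79/365 = €53.4603
Total = €329.8712

€329.87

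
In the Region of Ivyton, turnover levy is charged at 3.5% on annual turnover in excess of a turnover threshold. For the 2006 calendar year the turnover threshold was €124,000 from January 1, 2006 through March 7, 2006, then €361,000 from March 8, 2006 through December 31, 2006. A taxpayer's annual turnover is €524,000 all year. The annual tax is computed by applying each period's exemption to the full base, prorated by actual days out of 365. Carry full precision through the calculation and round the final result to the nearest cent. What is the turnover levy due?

€7,204.92

January 1 – March 7, 2006: 66 days, exemption €124,000 → (€524,000 − €124,000) × 3.5% × 66/365 = €2,531.5068
March 8 – December 31, 2006: 299 days, exemption €361,000 → (€524,000 − €361,000) × 3.5% × 299/365 = €4,673.4110
Total = €7,204.9178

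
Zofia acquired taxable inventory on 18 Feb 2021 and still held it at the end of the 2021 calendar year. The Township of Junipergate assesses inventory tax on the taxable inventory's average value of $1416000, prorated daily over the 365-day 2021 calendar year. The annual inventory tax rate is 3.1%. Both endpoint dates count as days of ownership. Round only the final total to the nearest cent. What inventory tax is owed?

$38123.38

Days held (18 Feb – 31 Dec 2021): 317 out of 365
Tax = $1416000 × 3.1% × 317/365 = $38123.3753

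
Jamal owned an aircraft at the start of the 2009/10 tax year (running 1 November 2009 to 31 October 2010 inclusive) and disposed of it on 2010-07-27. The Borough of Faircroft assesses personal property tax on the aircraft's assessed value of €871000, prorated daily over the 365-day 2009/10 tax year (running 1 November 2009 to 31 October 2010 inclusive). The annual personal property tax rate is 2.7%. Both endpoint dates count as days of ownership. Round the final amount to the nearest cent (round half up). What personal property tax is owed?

Days held (2009-11-01 to 2010-07-27): 269 out of 365
Tax = €871000 × 2.7% × 269/365 = €17331.7068

€17331.71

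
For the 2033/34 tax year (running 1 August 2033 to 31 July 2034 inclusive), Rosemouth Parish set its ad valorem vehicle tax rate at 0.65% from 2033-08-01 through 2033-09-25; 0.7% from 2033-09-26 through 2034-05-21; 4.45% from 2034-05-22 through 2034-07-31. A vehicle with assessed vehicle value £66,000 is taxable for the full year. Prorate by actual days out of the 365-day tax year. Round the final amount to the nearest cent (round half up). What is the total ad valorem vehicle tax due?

2033-08-01 to 2033-09-25: 56 days at 0.65% → £66,000 × 0.65% × 56/365 = £65.8192
2033-09-26 to 2034-05-21: 238 days at 0.7% → £66,000 × 0.7% × 238/365 = £301.2493
2034-05-22 to 2034-07-31: 71 days at 4.45% → £66,000 × 4.45% × 71/365 = £571.3068
Total = £938.3753

£938.38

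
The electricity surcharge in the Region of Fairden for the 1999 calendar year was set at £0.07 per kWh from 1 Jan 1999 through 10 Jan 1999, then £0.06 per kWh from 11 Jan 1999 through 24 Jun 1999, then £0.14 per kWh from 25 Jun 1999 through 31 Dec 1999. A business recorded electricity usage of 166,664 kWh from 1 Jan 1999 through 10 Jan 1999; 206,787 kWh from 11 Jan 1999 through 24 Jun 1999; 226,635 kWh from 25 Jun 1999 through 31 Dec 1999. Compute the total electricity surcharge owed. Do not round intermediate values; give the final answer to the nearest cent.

1 Jan – 10 Jan 1999: 166,664 kWh at £0.07/kWh → £11,666.48
11 Jan – 24 Jun 1999: 206,787 kWh at £0.06/kWh → £12,407.22
25 Jun – 31 Dec 1999: 226,635 kWh at £0.14/kWh → £31,728.90

£55,802.60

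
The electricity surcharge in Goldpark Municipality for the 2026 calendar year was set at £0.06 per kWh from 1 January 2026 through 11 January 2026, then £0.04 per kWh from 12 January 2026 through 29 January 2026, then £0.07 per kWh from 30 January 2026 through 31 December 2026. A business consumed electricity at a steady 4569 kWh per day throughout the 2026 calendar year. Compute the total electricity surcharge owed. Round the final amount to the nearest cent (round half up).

£113,768.10

1 January – 11 January 2026: 11 days × 4569 kWh/day = 50,259 kWh at £0.06/kWh → £3,015.54
12 January – 29 January 2026: 18 days × 4569 kWh/day = 82,242 kWh at £0.04/kWh → £3,289.68
30 January – 31 December 2026: 336 days × 4569 kWh/day = 1,535,184 kWh at £0.07/kWh → £107,462.88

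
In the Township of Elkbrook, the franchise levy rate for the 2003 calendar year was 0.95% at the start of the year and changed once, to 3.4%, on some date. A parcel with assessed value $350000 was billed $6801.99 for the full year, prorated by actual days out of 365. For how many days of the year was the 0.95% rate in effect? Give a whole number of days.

217 days

Let d = days at the first rate; then 365 − d days at the second rate.
$350000 × [0.95%·d + 3.4%·(365−d)] / 365 = $6801.99
Solving gives d = 217, so the new rate took effect on 6 Aug 2003.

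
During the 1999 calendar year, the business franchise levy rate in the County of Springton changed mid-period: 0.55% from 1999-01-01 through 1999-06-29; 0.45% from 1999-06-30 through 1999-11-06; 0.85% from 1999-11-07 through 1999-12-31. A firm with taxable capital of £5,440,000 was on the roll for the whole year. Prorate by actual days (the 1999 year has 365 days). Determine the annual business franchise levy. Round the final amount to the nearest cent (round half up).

£30,441.64

1999-01-01 to 1999-06-29: 180 days at 0.55% → £5,440,000 × 0.55% × 180/365 = £14,755.0685
1999-06-30 to 1999-11-06: 130 days at 0.45% → £5,440,000 × 0.45% × 130/365 = £8,718.9041
1999-11-07 to 1999-12-31: 55 days at 0.85% → £5,440,000 × 0.85% × 55/365 = £6,967.6712
Total = £30,441.6438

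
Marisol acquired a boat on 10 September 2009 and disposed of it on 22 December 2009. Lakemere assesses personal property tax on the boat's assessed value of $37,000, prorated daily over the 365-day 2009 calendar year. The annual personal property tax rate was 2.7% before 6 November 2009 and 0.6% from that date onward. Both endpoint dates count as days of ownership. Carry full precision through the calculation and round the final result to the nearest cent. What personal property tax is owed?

$184.59

10 September – 5 November 2009: 57 days at 2.7% → $37,000 × 2.7% × 57/365 = $156.0082
6 November – 22 December 2009: 47 days at 0.6% → $37,000 × 0.6% × 47/365 = $28.5863
Total = $184.5945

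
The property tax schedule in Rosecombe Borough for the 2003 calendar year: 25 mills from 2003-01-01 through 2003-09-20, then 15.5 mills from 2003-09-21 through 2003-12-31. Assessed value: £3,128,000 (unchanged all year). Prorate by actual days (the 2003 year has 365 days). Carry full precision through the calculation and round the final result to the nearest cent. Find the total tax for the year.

2003-01-01 to 2003-09-20: 263 days at 25 mills → £3,128,000 × 2.5% × 263/365 = £56,346.8493
2003-09-21 to 2003-12-31: 102 days at 15.5 mills → £3,128,000 × 1.55% × 102/365 = £13,548.9534
Total = £69,895.8027

£69,895.80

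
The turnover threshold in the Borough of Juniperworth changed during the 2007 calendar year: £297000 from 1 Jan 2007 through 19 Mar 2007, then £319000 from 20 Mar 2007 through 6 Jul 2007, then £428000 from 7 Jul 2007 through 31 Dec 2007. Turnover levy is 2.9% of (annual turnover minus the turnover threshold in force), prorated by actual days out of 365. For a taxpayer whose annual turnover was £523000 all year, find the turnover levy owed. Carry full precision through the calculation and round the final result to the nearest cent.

1 Jan – 19 Mar 2007: 78 days, exemption £297000 → (£523000 − £297000) × 2.9% × 78/365 = £1400.5808
20 Mar – 6 Jul 2007: 109 days, exemption £319000 → (£523000 − £319000) × 2.9% × 109/365 = £1766.6959
7 Jul – 31 Dec 2007: 178 days, exemption £428000 → (£523000 − £428000) × 2.9% × 178/365 = £1343.5342
Total = £4510.8110

£4510.81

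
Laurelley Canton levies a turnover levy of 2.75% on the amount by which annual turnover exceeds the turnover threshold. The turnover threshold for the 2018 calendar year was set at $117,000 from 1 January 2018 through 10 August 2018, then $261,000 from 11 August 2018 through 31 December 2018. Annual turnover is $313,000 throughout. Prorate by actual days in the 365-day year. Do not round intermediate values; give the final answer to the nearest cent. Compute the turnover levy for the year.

1 January – 10 August 2018: 222 days, exemption $117,000 → ($313,000 − $117,000) × 2.75% × 222/365 = $3,278.3014
11 August – 31 December 2018: 143 days, exemption $261,000 → ($313,000 − $261,000) × 2.75% × 143/365 = $560.2466
Total = $3,838.5479

$3,838.55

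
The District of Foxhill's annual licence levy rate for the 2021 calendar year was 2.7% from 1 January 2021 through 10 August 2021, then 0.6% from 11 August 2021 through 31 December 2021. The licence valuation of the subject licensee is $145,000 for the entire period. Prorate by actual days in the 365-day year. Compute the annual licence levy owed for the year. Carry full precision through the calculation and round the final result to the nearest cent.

1 January – 10 August 2021: 222 days at 2.7% → $145,000 × 2.7% × 222/365 = $2,381.1781
11 August – 31 December 2021: 143 days at 0.6% → $145,000 × 0.6% × 143/365 = $340.8493
Total = $2,722.0274

$2,722.03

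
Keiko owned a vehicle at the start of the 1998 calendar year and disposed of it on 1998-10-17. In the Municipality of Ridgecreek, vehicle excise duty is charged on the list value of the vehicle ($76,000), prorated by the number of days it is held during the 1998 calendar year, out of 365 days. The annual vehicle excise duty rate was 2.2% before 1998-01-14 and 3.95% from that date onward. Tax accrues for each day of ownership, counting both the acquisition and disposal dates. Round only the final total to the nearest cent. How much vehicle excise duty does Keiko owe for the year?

$2,337.78

1998-01-01 to 1998-01-13: 13 days at 2.2% → $76,000 × 2.2% × 13/365 = $59.5507
1998-01-14 to 1998-10-17: 277 days at 3.95% → $76,000 × 3.95% × 277/365 = $2,278.2301
Total = $2,337.7808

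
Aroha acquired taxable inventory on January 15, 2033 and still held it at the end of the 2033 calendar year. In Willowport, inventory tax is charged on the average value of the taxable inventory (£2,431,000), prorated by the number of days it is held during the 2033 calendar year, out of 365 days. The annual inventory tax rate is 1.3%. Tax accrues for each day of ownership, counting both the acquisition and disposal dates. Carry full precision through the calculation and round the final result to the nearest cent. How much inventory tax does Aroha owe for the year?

£30,390.83

Days held (January 15 – December 31, 2033): 351 out of 365
Tax = £2,431,000 × 1.3% × 351/365 = £30,390.8301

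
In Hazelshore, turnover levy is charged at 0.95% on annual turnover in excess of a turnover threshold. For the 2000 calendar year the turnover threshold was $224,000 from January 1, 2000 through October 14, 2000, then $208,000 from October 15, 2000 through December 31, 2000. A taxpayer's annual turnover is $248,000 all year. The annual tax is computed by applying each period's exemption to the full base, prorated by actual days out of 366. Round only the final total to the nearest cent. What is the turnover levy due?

January 1 – October 14, 2000: 288 days, exemption $224,000 → ($248,000 − $224,000) × 0.95% × 288/366 = $179.4098
October 15 – December 31, 2000: 78 days, exemption $208,000 → ($248,000 − $208,000) × 0.95% × 78/366 = $80.9836
Total = $260.3934

$260.39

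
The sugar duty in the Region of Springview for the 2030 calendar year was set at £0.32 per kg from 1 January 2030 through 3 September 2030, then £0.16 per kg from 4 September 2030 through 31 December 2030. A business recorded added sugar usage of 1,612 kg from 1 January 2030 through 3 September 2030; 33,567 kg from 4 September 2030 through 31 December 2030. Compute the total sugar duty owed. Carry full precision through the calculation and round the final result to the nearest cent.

£5886.56

1 January – 3 September 2030: 1,612 kg at £0.32/kg → £515.84
4 September – 31 December 2030: 33,567 kg at £0.16/kg → £5370.72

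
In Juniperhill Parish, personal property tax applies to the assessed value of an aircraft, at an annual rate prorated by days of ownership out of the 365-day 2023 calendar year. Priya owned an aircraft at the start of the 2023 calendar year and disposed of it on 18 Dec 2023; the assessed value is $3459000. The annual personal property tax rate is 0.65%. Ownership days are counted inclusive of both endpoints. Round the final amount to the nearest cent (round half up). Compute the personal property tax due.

$21682.72

Days held (1 Jan – 18 Dec 2023): 352 out of 365
Tax = $3459000 × 0.65% × 352/365 = $21682.7178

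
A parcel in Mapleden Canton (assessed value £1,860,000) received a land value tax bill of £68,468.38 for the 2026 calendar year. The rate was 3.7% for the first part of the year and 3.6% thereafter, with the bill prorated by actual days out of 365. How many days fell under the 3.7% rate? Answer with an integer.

296 days

Let d = days at the first rate; then 365 − d days at the second rate.
£1,860,000 × [3.7%·d + 3.6%·(365−d)] / 365 = £68,468.38
Solving gives d = 296, so the new rate took effect on October 24, 2026.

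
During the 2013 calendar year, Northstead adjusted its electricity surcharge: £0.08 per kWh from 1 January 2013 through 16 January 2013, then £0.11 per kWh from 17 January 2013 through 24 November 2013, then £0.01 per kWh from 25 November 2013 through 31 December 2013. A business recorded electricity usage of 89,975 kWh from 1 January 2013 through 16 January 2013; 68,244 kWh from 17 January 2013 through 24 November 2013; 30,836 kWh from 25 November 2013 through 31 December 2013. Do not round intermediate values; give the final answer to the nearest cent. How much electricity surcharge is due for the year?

£15,013.20

1 January – 16 January 2013: 89,975 kWh at £0.08/kWh → £7,198.00
17 January – 24 November 2013: 68,244 kWh at £0.11/kWh → £7,506.84
25 November – 31 December 2013: 30,836 kWh at £0.01/kWh → £308.36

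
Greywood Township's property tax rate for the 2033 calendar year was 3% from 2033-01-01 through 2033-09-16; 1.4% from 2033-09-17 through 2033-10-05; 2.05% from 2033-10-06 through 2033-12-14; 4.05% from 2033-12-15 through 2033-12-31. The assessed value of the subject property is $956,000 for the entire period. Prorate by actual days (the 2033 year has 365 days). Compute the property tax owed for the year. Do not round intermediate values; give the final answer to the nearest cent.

2033-01-01 to 2033-09-16: 259 days at 3% → $956,000 × 3% × 259/365 = $20,351.0137
2033-09-17 to 2033-10-05: 19 days at 1.4% → $956,000 × 1.4% × 19/365 = $696.7014
2033-10-06 to 2033-12-14: 70 days at 2.05% → $956,000 × 2.05% × 70/365 = $3,758.5205
2033-12-15 to 2033-12-31: 17 days at 4.05% → $956,000 × 4.05% × 17/365 = $1,803.3041
Total = $26,609.5397

$26,609.54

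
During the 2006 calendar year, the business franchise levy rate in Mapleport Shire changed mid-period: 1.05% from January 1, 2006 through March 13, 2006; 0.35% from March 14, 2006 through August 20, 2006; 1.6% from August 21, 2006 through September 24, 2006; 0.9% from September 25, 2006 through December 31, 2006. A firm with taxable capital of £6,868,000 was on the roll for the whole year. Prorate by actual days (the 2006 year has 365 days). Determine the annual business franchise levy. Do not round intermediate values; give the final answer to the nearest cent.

£51,895.74

January 1 – March 13, 2006: 72 days at 1.05% → £6,868,000 × 1.05% × 72/365 = £14,225.2274
March 14 – August 20, 2006: 160 days at 0.35% → £6,868,000 × 0.35% × 160/365 = £10,537.2055
August 21 – September 24, 2006: 35 days at 1.6% → £6,868,000 × 1.6% × 35/365 = £10,537.2055
September 25 – December 31, 2006: 98 days at 0.9% → £6,868,000 × 0.9% × 98/365 = £16,596.0986
Total = £51,895.7370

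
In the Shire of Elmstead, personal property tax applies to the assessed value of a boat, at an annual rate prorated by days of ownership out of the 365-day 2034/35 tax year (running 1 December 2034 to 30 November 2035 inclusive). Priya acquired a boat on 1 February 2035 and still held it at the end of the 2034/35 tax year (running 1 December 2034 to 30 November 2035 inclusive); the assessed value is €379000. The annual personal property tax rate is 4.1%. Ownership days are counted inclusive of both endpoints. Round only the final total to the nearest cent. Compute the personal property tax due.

€12899.50

Days held (1 February – 30 November 2035): 303 out of 365
Tax = €379000 × 4.1% × 303/365 = €12899.4986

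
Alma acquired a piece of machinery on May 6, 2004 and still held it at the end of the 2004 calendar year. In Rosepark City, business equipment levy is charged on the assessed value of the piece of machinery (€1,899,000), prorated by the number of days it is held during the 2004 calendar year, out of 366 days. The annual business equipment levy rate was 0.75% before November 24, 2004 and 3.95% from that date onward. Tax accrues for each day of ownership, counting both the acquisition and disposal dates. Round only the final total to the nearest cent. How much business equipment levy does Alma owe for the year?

€15,648.59

May 6 – November 23, 2004: 202 days at 0.75% → €1,899,000 × 0.75% × 202/366 = €7,860.6148
November 24 – December 31, 2004: 38 days at 3.95% → €1,899,000 × 3.95% × 38/366 = €7,787.9754
Total = €15,648.5902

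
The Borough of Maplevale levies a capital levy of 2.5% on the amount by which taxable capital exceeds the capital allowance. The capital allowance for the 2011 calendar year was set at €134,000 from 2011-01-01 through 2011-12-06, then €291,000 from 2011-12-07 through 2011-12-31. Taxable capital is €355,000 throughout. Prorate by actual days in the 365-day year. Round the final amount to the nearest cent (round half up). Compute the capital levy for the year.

€5,256.16

2011-01-01 to 2011-12-06: 340 days, exemption €134,000 → (€355,000 − €134,000) × 2.5% × 340/365 = €5,146.5753
2011-12-07 to 2011-12-31: 25 days, exemption €291,000 → (€355,000 − €291,000) × 2.5% × 25/365 = €109.5890
Total = €5,256.1644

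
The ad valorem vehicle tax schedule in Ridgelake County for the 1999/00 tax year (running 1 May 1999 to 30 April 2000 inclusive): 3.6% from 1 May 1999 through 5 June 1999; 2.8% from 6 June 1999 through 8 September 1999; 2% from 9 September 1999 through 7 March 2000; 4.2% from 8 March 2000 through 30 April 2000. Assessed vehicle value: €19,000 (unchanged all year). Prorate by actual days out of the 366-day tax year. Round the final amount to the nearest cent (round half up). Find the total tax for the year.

€511.03

1 May – 5 June 1999: 36 days at 3.6% → €19,000 × 3.6% × 36/366 = €67.2787
6 June – 8 September 1999: 95 days at 2.8% → €19,000 × 2.8% × 95/366 = €138.0874
9 September 1999 – 7 March 2000: 181 days at 2% → €19,000 × 2% × 181/366 = €187.9235
8 March – 30 April 2000: 54 days at 4.2% → €19,000 × 4.2% × 54/366 = €117.7377
Total = €511.0273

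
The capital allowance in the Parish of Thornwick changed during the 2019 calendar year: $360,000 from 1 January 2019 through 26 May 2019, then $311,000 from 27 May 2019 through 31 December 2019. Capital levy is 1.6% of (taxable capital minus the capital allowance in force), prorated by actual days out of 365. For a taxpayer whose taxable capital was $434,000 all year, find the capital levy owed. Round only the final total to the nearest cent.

$1,654.40

1 January – 26 May 2019: 146 days, exemption $360,000 → ($434,000 − $360,000) × 1.6% × 146/365 = $473.6000
27 May – 31 December 2019: 219 days, exemption $311,000 → ($434,000 − $311,000) × 1.6% × 219/365 = $1,180.8000
Total = $1,654.4000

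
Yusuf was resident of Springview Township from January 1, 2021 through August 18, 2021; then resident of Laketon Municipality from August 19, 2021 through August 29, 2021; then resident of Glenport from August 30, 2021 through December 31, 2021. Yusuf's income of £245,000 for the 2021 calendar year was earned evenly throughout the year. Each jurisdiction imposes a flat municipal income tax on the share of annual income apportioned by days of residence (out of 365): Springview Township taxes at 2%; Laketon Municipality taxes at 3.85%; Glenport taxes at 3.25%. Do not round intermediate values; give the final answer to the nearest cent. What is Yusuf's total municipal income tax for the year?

£6,077.01

Springview Township, January 1 – August 18, 2021: 230 days → £245,000 × 2% × 230/365 = £3,087.6712
Laketon Municipality, August 19 – August 29, 2021: 11 days → £245,000 × 3.85% × 11/365 = £284.2671
Glenport, August 30 – December 31, 2021: 124 days → £245,000 × 3.25% × 124/365 = £2,705.0685
Total = £6,077.0068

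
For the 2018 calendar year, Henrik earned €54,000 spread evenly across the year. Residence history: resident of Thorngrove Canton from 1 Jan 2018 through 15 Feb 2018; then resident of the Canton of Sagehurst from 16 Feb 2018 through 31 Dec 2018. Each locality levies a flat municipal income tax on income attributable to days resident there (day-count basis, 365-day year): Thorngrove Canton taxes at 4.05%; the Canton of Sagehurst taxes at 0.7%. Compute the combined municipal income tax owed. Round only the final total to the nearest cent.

€605.98

Thorngrove Canton, 1 Jan – 15 Feb 2018: 46 days → €54,000 × 4.05% × 46/365 = €275.6219
The Canton of Sagehurst, 16 Feb – 31 Dec 2018: 319 days → €54,000 × 0.7% × 319/365 = €330.3616
Total = €605.9836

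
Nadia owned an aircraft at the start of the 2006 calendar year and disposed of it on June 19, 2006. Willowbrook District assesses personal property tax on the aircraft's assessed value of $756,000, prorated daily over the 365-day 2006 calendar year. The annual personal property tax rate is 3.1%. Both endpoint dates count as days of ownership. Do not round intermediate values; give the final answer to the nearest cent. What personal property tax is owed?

Days held (January 1 – June 19, 2006): 170 out of 365
Tax = $756,000 × 3.1% × 170/365 = $10,915.3973

$10,915.40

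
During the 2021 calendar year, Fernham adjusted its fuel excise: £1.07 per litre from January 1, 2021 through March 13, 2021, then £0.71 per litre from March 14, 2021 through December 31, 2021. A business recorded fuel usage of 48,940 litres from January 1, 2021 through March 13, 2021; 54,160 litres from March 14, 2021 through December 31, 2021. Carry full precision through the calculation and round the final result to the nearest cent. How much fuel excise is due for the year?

£90,819.40

January 1 – March 13, 2021: 48,940 litres at £1.07/litre → £52,365.80
March 14 – December 31, 2021: 54,160 litres at £0.71/litre → £38,453.60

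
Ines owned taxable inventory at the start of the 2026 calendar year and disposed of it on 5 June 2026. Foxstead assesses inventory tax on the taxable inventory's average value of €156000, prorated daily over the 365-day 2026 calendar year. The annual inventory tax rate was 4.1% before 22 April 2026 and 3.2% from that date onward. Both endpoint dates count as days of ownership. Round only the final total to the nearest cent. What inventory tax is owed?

1 January – 21 April 2026: 111 days at 4.1% → €156000 × 4.1% × 111/365 = €1945.0849
22 April – 5 June 2026: 45 days at 3.2% → €156000 × 3.2% × 45/365 = €615.4521
Total = €2560.5370

€2560.54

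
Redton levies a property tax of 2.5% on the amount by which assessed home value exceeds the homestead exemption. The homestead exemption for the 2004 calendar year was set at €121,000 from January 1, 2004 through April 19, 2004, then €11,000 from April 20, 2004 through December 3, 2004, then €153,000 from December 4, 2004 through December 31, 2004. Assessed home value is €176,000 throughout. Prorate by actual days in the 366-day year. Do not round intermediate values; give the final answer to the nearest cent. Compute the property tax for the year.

January 1 – April 19, 2004: 110 days, exemption €121,000 → (€176,000 − €121,000) × 2.5% × 110/366 = €413.2514
April 20 – December 3, 2004: 228 days, exemption €11,000 → (€176,000 − €11,000) × 2.5% × 228/366 = €2,569.6721
December 4 – December 31, 2004: 28 days, exemption €153,000 → (€176,000 − €153,000) × 2.5% × 28/366 = €43.9891
Total = €3,026.9126

€3,026.91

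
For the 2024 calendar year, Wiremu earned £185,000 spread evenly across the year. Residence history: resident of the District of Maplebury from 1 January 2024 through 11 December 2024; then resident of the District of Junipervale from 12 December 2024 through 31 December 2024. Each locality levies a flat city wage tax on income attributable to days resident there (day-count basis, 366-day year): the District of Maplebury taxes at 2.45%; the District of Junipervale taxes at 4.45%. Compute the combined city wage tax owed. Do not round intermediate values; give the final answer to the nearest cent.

£4,734.69

The District of Maplebury, 1 January – 11 December 2024: 346 days → £185,000 × 2.45% × 346/366 = £4,284.8224
The District of Junipervale, 12 December – 31 December 2024: 20 days → £185,000 × 4.45% × 20/366 = £449.8634
Total = £4,734.6858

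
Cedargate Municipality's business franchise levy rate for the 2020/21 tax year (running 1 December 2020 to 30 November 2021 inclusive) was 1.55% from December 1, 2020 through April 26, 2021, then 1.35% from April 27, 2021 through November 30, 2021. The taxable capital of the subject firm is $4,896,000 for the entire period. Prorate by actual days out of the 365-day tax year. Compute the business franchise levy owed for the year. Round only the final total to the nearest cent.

$70,039.63

December 1, 2020 – April 26, 2021: 147 days at 1.55% → $4,896,000 × 1.55% × 147/365 = $30,563.1123
April 27 – November 30, 2021: 218 days at 1.35% → $4,896,000 × 1.35% × 218/365 = $39,476.5151
Total = $70,039.6274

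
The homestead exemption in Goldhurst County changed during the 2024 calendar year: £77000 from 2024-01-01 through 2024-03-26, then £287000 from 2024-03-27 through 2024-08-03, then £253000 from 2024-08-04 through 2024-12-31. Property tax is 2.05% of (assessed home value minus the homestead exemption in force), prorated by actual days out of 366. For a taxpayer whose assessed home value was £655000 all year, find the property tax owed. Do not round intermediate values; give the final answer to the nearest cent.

£8841.21

2024-01-01 to 2024-03-26: 86 days, exemption £77000 → (£655000 − £77000) × 2.05% × 86/366 = £2784.1913
2024-03-27 to 2024-08-03: 130 days, exemption £287000 → (£655000 − £287000) × 2.05% × 130/366 = £2679.5628
2024-08-04 to 2024-12-31: 150 days, exemption £253000 → (£655000 − £253000) × 2.05% × 150/366 = £3377.4590
Total = £8841.2131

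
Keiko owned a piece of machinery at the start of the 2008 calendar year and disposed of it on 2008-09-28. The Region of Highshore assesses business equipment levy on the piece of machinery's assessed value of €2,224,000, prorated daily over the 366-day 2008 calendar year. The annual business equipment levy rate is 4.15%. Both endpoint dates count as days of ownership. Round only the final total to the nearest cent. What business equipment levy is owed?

Days held (2008-01-01 to 2008-09-28): 272 out of 366
Tax = €2,224,000 × 4.15% × 272/366 = €68,591.5628

€68,591.56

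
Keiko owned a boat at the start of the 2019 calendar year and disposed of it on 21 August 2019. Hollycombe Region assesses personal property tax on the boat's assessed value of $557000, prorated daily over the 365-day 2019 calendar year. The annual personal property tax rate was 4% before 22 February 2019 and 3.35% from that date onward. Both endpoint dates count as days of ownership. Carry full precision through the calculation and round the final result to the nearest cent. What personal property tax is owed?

1 January – 21 February 2019: 52 days at 4% → $557000 × 4% × 52/365 = $3174.1370
22 February – 21 August 2019: 181 days at 3.35% → $557000 × 3.35% × 181/365 = $9253.0671
Total = $12427.2041

$12427.20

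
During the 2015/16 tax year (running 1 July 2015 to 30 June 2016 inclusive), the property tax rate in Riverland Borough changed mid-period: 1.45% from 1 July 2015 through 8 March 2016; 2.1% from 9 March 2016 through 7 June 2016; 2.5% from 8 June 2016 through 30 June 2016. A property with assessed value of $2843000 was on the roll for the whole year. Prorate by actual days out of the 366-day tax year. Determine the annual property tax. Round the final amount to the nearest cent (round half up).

$47694.04

1 July 2015 – 8 March 2016: 252 days at 1.45% → $2843000 × 1.45% × 252/366 = $28383.3934
9 March – 7 June 2016: 91 days at 2.1% → $2843000 × 2.1% × 91/366 = $14844.1885
8 June – 30 June 2016: 23 days at 2.5% → $2843000 × 2.5% × 23/366 = $4466.4617
Total = $47694.0437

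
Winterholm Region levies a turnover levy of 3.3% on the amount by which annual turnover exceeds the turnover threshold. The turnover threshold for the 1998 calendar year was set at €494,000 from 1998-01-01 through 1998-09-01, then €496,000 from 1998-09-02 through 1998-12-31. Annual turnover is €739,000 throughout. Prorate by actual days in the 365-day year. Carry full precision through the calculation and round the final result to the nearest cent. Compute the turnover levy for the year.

1998-01-01 to 1998-09-01: 244 days, exemption €494,000 → (€739,000 − €494,000) × 3.3% × 244/365 = €5,404.7671
1998-09-02 to 1998-12-31: 121 days, exemption €496,000 → (€739,000 − €496,000) × 3.3% × 121/365 = €2,658.3534
Total = €8,063.1205

€8,063.12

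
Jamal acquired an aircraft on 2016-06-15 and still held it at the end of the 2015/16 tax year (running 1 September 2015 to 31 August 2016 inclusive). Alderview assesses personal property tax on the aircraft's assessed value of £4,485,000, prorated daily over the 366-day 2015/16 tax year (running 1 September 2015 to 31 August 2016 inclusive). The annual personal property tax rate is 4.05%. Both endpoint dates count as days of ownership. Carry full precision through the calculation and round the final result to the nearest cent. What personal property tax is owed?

Days held (2016-06-15 to 2016-08-31): 78 out of 366
Tax = £4,485,000 × 4.05% × 78/366 = £38,710.6967

£38,710.70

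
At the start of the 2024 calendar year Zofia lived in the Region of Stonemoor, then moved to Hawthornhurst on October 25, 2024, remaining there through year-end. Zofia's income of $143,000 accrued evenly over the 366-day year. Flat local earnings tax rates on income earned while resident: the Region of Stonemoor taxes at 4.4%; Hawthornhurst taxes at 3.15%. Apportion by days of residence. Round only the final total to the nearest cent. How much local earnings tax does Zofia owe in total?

The Region of Stonemoor, January 1 – October 24, 2024: 298 days → $143,000 × 4.4% × 298/366 = $5,122.9945
Hawthornhurst, October 25 – December 31, 2024: 68 days → $143,000 × 3.15% × 68/366 = $836.9016
Total = $5,959.8962

$5,959.90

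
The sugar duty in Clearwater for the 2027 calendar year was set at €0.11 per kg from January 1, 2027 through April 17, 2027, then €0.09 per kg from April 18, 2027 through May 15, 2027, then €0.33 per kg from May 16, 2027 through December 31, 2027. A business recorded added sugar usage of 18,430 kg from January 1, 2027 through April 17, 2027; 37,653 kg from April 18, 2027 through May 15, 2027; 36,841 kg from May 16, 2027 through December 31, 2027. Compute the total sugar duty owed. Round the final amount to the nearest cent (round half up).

€17573.60

January 1 – April 17, 2027: 18,430 kg at €0.11/kg → €2027.30
April 18 – May 15, 2027: 37,653 kg at €0.09/kg → €3388.77
May 16 – December 31, 2027: 36,841 kg at €0.33/kg → €12157.53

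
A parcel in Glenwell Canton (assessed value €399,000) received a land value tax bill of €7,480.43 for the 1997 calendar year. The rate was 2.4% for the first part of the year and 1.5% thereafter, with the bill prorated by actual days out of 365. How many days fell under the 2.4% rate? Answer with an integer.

Let d = days at the first rate; then 365 − d days at the second rate.
€399,000 × [2.4%·d + 1.5%·(365−d)] / 365 = €7,480.43
Solving gives d = 152, so the new rate took effect on 2 Jun 1997.

152 days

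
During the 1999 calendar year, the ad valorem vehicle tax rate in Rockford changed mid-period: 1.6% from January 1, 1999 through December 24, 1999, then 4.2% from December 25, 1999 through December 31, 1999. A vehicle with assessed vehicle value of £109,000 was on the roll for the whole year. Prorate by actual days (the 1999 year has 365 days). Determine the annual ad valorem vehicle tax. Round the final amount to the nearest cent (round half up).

January 1 – December 24, 1999: 358 days at 1.6% → £109,000 × 1.6% × 358/365 = £1,710.5534
December 25 – December 31, 1999: 7 days at 4.2% → £109,000 × 4.2% × 7/365 = £87.7973
Total = £1,798.3507

£1,798.35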